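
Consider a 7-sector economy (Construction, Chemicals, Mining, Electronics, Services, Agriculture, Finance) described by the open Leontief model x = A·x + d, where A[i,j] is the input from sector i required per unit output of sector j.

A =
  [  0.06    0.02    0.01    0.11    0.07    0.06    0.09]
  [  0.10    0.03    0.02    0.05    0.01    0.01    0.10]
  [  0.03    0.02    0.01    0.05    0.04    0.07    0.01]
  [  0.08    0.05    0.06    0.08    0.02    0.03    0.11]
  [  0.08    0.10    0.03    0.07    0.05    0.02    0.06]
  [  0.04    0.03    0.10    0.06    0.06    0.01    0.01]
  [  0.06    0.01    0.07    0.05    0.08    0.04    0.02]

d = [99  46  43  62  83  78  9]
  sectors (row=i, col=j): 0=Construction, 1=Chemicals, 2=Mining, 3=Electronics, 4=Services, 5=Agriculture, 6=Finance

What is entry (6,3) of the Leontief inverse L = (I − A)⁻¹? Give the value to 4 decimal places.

L[6,3] = 0.0865

Form M = I − A:
  [  0.94   -0.02   -0.01   -0.11   -0.07   -0.06   -0.09]
  [ -0.10    0.97   -0.02   -0.05   -0.01   -0.01   -0.10]
  [ -0.03   -0.02    0.99   -0.05   -0.04   -0.07   -0.01]
  [ -0.08   -0.05   -0.06    0.92   -0.02   -0.03   -0.11]
  [ -0.08   -0.10   -0.03   -0.07    0.95   -0.02   -0.06]
  [ -0.04   -0.03   -0.10   -0.06   -0.06    0.99   -0.01]
  [ -0.06   -0.01   -0.07   -0.05   -0.08   -0.04    0.98]
Leontief inverse L = M⁻¹:
  [  1.1042    0.0463    0.0424    0.1572    0.1032    0.0825    0.1314]
  [  0.1328    1.0451    0.0412    0.0869    0.0373    0.0302    0.1316]
  [  0.0533    0.0349    1.0281    0.0755    0.0570    0.0810    0.0317]
  [  0.1227    0.0712    0.0888    1.1261    0.0534    0.0557    0.1497]
  [  0.1250    0.1233    0.0551    0.1152    1.0793    0.0422    0.1041]
  [  0.0700    0.0492    0.1164    0.0927    0.0808    1.0291    0.0385]
  [  0.0921    0.0317    0.0902    0.0865    0.1049    0.0594    1.0498]
Total output x = L · d:
  x_0 = 1.1042·99 + 0.0463·46 + 0.0424·43 + 0.1572·62 + 0.1032·83 + 0.0825·78 + 0.1314·9 = 139.1987
  x_1 = 0.1328·99 + 1.0451·46 + 0.0412·43 + 0.0869·62 + 0.0373·83 + 0.0302·78 + 0.1316·9 = 75.0184
  x_2 = 0.0533·99 + 0.0349·46 + 1.0281·43 + 0.0755·62 + 0.0570·83 + 0.0810·78 + 0.0317·9 = 67.0950
  x_3 = 0.1227·99 + 0.0712·46 + 0.0888·43 + 1.1261·62 + 0.0534·83 + 0.0557·78 + 0.1497·9 = 99.1789
  x_4 = 0.1250·99 + 0.1233·46 + 0.0551·43 + 0.1152·62 + 1.0793·83 + 0.0422·78 + 0.1041·9 = 121.3630
  x_5 = 0.0700·99 + 0.0492·46 + 0.1164·43 + 0.0927·62 + 0.0808·83 + 1.0291·78 + 0.0385·9 = 107.2592
  x_6 = 0.0921·99 + 0.0317·46 + 0.0902·43 + 0.0865·62 + 0.1049·83 + 0.0594·78 + 1.0498·9 = 42.6093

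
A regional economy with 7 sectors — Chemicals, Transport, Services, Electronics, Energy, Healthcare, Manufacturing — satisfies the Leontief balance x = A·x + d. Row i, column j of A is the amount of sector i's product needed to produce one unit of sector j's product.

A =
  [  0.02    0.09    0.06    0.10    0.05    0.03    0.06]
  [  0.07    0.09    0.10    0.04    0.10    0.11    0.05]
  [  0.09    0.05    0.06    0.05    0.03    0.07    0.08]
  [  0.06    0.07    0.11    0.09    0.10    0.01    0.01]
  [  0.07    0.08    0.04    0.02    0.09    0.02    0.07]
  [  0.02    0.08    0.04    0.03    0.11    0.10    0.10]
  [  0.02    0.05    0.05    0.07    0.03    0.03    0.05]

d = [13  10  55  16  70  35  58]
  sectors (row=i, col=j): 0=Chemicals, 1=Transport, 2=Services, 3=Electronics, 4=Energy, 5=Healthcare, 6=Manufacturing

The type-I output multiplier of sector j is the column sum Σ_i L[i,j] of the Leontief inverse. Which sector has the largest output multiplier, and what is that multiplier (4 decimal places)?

Energy (1.9004)

Form M = I − A:
  [  0.98   -0.09   -0.06   -0.10   -0.05   -0.03   -0.06]
  [ -0.07    0.91   -0.10   -0.04   -0.10   -0.11   -0.05]
  [ -0.09   -0.05    0.94   -0.05   -0.03   -0.07   -0.08]
  [ -0.06   -0.07   -0.11    0.91   -0.10   -0.01   -0.01]
  [ -0.07   -0.08   -0.04   -0.02    0.91   -0.02   -0.07]
  [ -0.02   -0.08   -0.04   -0.03   -0.11    0.90   -0.10]
  [ -0.02   -0.05   -0.05   -0.07   -0.03   -0.03    0.95]
Leontief inverse L = M⁻¹:
  [  1.0605    0.1427    0.1121    0.1413    0.1048    0.0688    0.1004]
  [  0.1218    1.1632    0.1628    0.0916    0.1740    0.1676    0.1141]
  [  0.1258    0.1045    1.1089    0.0945    0.0828    0.1103    0.1255]
  [  0.1073    0.1284    0.1652    1.1349    0.1581    0.0501    0.0563]
  [  0.1053    0.1305    0.0840    0.0573    1.1385    0.0556    0.1109]
  [  0.0618    0.1412    0.0917    0.0715    0.1735    1.1473    0.1534]
  [  0.0485    0.0878    0.0870    0.1005    0.0688    0.0578    1.0799]
Total output x = L · d:
  x_0 = 1.0605·13 + 0.1427·10 + 0.1121·55 + 0.1413·16 + 0.1048·70 + 0.0688·35 + 0.1004·58 = 39.2031
  x_1 = 0.1218·13 + 1.1632·10 + 0.1628·55 + 0.0916·16 + 0.1740·70 + 0.1676·35 + 0.1141·58 = 48.2966
  x_2 = 0.1258·13 + 0.1045·10 + 1.1089·55 + 0.0945·16 + 0.0828·70 + 0.1103·35 + 0.1255·58 = 82.1210
  x_3 = 0.1073·13 + 0.1284·10 + 0.1652·55 + 1.1349·16 + 0.1581·70 + 0.0501·35 + 0.0563·58 = 46.0051
  x_4 = 0.1053·13 + 0.1305·10 + 0.0840·55 + 0.0573·16 + 1.1385·70 + 0.0556·35 + 0.1109·58 = 96.2866
  x_5 = 0.0618·13 + 0.1412·10 + 0.0917·55 + 0.0715·16 + 0.1735·70 + 1.1473·35 + 0.1534·58 = 69.6015
  x_6 = 0.0485·13 + 0.0878·10 + 0.0870·55 + 0.1005·16 + 0.0688·70 + 0.0578·35 + 1.0799·58 = 77.3705
Output multipliers (column sums of L):
  Chemicals: 1.6310
  Transport: 1.8983
  Services: 1.8118
  Electronics: 1.6914
  Energy: 1.9004
  Healthcare: 1.6574
  Manufacturing: 1.7404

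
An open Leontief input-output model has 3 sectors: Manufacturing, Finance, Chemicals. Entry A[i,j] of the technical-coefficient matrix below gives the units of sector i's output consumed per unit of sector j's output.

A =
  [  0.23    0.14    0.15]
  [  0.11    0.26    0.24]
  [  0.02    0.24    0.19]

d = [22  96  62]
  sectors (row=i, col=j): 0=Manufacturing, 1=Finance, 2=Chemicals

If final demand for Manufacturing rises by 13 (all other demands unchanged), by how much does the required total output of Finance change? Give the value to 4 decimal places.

Form M = I − A:
  [  0.77   -0.14   -0.15]
  [ -0.11    0.74   -0.24]
  [ -0.02   -0.24    0.81]
Leontief inverse L = M⁻¹:
  [  1.3618    0.3755    0.3634]
  [  0.2360    1.5601    0.5060]
  [  0.1036    0.4715    1.3935]
Total output x = L · d:
  x_0 = 1.3618·22 + 0.3755·96 + 0.3634·62 = 88.5417
  x_1 = 0.2360·22 + 1.5601·96 + 0.5060·62 = 186.3309
  x_2 = 0.1036·22 + 0.4715·96 + 1.3935·62 = 133.9386
Δx_1 = L[1,0] · Δd_0 = 0.2360 · 13 = 3.0682

3.0682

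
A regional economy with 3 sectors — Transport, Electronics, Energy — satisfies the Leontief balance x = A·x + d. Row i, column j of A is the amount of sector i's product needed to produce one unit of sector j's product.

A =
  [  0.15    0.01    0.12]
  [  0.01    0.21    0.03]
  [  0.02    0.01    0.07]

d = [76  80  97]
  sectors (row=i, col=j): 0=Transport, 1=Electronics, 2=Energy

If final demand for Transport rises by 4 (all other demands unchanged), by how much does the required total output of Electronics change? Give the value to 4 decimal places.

Form M = I − A:
  [  0.85   -0.01   -0.12]
  [ -0.01    0.79   -0.03]
  [ -0.02   -0.01    0.93]
Leontief inverse L = M⁻¹:
  [  1.1803    0.0169    0.1528]
  [  0.0159    1.2666    0.0429]
  [  0.0256    0.0140    1.0790]
Total output x = L · d:
  x_0 = 1.1803·76 + 0.0169·80 + 0.1528·97 = 105.8753
  x_1 = 0.0159·76 + 1.2666·80 + 0.0429·97 = 106.6968
  x_2 = 0.0256·76 + 0.0140·80 + 1.0790·97 = 107.7252
Δx_1 = L[1,0] · Δd_0 = 0.0159 · 4 = 0.0636

0.0636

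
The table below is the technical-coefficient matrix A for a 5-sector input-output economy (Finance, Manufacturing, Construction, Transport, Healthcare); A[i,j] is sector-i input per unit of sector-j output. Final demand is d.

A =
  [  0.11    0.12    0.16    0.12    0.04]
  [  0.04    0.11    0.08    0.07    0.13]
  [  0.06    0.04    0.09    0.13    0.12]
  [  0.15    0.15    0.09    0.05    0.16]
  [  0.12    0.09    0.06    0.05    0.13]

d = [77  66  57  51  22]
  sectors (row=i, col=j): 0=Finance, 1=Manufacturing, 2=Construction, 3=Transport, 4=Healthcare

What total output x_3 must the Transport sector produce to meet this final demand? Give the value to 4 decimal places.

113.8998

Form M = I − A:
  [  0.89   -0.12   -0.16   -0.12   -0.04]
  [ -0.04    0.89   -0.08   -0.07   -0.13]
  [ -0.06   -0.04    0.91   -0.13   -0.12]
  [ -0.15   -0.15   -0.09    0.95   -0.16]
  [ -0.12   -0.09   -0.06   -0.05    0.87]
Leontief inverse L = M⁻¹:
  [  1.2102    0.2280    0.2650    0.2147    0.1657]
  [  0.1179    1.1926    0.1542    0.1360    0.2299]
  [  0.1488    0.1292    1.1710    0.2004    0.2245]
  [  0.2582    0.2667    0.2015    1.1478    0.2906]
  [  0.2042    0.1791    0.1448    0.1235    1.2283]
Total output x = L · d:
  x_0 = 1.2102·77 + 0.2280·66 + 0.2650·57 + 0.2147·51 + 0.1657·22 = 137.9364
  x_1 = 0.1179·77 + 1.1926·66 + 0.1542·57 + 0.1360·51 + 0.2299·22 = 108.5695
  x_2 = 0.1488·77 + 0.1292·66 + 1.1710·57 + 0.2004·51 + 0.2245·22 = 101.8901
  x_3 = 0.2582·77 + 0.2667·66 + 0.2015·57 + 1.1478·51 + 0.2906·22 = 113.8998
  x_4 = 0.2042·77 + 0.1791·66 + 0.1448·57 + 0.1235·51 + 1.2283·22 = 69.1173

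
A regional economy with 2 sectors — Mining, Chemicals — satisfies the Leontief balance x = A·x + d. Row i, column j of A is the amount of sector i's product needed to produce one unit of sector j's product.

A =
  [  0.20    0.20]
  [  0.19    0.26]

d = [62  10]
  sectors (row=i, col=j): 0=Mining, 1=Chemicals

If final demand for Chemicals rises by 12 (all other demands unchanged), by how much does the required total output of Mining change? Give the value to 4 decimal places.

4.3321

Form M = I − A:
  [  0.80   -0.20]
  [ -0.19    0.74]
Leontief inverse L = M⁻¹:
  [  1.3357    0.3610]
  [  0.3430    1.4440]
Total output x = L · d:
  x_0 = 1.3357·62 + 0.3610·10 = 86.4260
  x_1 = 0.3430·62 + 1.4440·10 = 35.7040
Δx_0 = L[0,1] · Δd_1 = 0.3610 · 12 = 4.3321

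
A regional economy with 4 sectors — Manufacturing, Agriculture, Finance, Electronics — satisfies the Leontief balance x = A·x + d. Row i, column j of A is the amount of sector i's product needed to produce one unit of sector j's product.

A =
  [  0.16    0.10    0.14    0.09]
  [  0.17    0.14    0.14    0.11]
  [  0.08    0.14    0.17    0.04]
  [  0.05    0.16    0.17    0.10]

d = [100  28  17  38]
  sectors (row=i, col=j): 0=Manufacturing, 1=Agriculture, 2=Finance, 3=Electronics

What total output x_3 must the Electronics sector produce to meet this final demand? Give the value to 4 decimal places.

74.0260

Form M = I − A:
  [  0.84   -0.10   -0.14   -0.09]
  [ -0.17    0.86   -0.14   -0.11]
  [ -0.08   -0.14    0.83   -0.04]
  [ -0.05   -0.16   -0.17    0.90]
Leontief inverse L = M⁻¹:
  [  1.2736    0.2261    0.2873    0.1678]
  [  0.3015    1.2855    0.3089    0.2010]
  [  0.1813    0.2525    1.2999    0.1068]
  [  0.1586    0.2888    0.3164    1.1763]
Total output x = L · d:
  x_0 = 1.2736·100 + 0.2261·28 + 0.2873·17 + 0.1678·38 = 144.9470
  x_1 = 0.3015·100 + 1.2855·28 + 0.3089·17 + 0.2010·38 = 79.0385
  x_2 = 0.1813·100 + 0.2525·28 + 1.2999·17 + 0.1068·38 = 51.3520
  x_3 = 0.1586·100 + 0.2888·28 + 0.3164·17 + 1.1763·38 = 74.0260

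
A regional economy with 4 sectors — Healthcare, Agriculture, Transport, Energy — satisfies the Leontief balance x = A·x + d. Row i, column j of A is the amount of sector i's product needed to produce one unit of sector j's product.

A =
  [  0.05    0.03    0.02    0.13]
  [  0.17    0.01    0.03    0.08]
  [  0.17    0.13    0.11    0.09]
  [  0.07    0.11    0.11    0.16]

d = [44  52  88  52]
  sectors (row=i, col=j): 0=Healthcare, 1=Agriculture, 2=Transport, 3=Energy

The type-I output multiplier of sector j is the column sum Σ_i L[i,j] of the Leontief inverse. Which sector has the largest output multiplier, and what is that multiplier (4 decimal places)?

Energy (1.7428)

Form M = I − A:
  [  0.95   -0.03   -0.02   -0.13]
  [ -0.17    0.99   -0.03   -0.08]
  [ -0.17   -0.13    0.89   -0.09]
  [ -0.07   -0.11   -0.11    0.84]
Leontief inverse L = M⁻¹:
  [  1.0851    0.0591    0.0485    0.1787]
  [  0.2061    1.0390    0.0566    0.1369]
  [  0.2526    0.1797    1.1576    0.1802]
  [  0.1505    0.1645    0.1630    1.2469]
Total output x = L · d:
  x_0 = 1.0851·44 + 0.0591·52 + 0.0485·88 + 0.1787·52 = 64.3758
  x_1 = 0.2061·44 + 1.0390·52 + 0.0566·88 + 0.1369·52 = 75.1958
  x_2 = 0.2526·44 + 0.1797·52 + 1.1576·88 + 0.1802·52 = 131.6989
  x_3 = 0.1505·44 + 0.1645·52 + 0.1630·88 + 1.2469·52 = 94.3628
Output multipliers (column sums of L):
  Healthcare: 1.6943
  Agriculture: 1.4423
  Transport: 1.4257
  Energy: 1.7428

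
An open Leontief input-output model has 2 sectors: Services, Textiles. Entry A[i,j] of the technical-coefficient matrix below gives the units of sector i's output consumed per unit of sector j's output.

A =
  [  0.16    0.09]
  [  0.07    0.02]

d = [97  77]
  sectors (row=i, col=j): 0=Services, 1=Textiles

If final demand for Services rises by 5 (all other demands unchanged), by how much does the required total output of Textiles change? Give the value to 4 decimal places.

Form M = I − A:
  [  0.84   -0.09]
  [ -0.07    0.98]
Leontief inverse L = M⁻¹:
  [  1.1997    0.1102]
  [  0.0857    1.0283]
Total output x = L · d:
  x_0 = 1.1997·97 + 0.1102·77 = 124.8500
  x_1 = 0.0857·97 + 1.0283·77 = 87.4893
Δx_1 = L[1,0] · Δd_0 = 0.0857 · 5 = 0.4284

0.4284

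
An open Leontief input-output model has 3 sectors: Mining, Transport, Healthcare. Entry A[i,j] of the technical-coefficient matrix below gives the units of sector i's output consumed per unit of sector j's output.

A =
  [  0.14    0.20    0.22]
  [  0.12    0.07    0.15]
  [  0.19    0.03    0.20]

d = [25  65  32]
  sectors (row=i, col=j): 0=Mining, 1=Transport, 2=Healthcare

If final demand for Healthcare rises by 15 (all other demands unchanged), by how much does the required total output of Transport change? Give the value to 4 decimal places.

4.0794

Form M = I − A:
  [  0.86   -0.20   -0.22]
  [ -0.12    0.93   -0.15]
  [ -0.19   -0.03    0.80]
Leontief inverse L = M⁻¹:
  [  1.2942    0.2916    0.4106]
  [  0.2179    1.1309    0.2720]
  [  0.3155    0.1117    1.3577]
Total output x = L · d:
  x_0 = 1.2942·25 + 0.2916·65 + 0.4106·32 = 64.4442
  x_1 = 0.2179·25 + 1.1309·65 + 0.2720·32 = 87.6583
  x_2 = 0.3155·25 + 0.1117·65 + 1.3577·32 = 58.5927
Δx_1 = L[1,2] · Δd_2 = 0.2720 · 15 = 4.0794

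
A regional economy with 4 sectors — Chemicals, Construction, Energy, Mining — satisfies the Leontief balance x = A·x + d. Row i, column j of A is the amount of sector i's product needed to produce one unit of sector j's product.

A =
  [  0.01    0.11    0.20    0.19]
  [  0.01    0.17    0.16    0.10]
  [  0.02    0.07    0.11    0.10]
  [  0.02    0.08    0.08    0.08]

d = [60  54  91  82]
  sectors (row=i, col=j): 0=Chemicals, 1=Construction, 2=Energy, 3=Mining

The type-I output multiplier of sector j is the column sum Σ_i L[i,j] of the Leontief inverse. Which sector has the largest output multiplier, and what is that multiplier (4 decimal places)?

Energy (1.8222)

Form M = I − A:
  [  0.99   -0.11   -0.20   -0.19]
  [ -0.01    0.83   -0.16   -0.10]
  [ -0.02   -0.07    0.89   -0.10]
  [ -0.02   -0.08   -0.08    0.92]
Leontief inverse L = M⁻¹:
  [  1.0231    0.1851    0.2868    0.2626]
  [  0.0208    1.2441    0.2433    0.1660]
  [  0.0276    0.1157    1.1636    0.1448]
  [  0.0265    0.1223    0.1286    1.1197]
Total output x = L · d:
  x_0 = 1.0231·60 + 0.1851·54 + 0.2868·91 + 0.2626·82 = 119.0065
  x_1 = 0.0208·60 + 1.2441·54 + 0.2433·91 + 0.1660·82 = 104.1772
  x_2 = 0.0276·60 + 0.1157·54 + 1.1636·91 + 0.1448·82 = 125.6662
  x_3 = 0.0265·60 + 0.1223·54 + 0.1286·91 + 1.1197·82 = 111.7039
Output multipliers (column sums of L):
  Chemicals: 1.0980
  Construction: 1.6672
  Energy: 1.8222
  Mining: 1.6930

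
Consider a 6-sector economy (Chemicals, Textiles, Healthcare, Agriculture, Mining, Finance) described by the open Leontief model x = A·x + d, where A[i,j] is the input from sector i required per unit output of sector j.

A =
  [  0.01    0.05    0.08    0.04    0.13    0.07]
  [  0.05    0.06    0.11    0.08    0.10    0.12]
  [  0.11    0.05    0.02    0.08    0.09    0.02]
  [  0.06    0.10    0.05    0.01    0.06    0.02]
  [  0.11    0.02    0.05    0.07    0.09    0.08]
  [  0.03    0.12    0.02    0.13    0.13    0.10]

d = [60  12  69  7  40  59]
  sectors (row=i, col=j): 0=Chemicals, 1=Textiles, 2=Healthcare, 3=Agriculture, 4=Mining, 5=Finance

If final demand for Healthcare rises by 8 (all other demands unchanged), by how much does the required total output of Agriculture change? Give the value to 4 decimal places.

Form M = I − A:
  [  0.99   -0.05   -0.08   -0.04   -0.13   -0.07]
  [ -0.05    0.94   -0.11   -0.08   -0.10   -0.12]
  [ -0.11   -0.05    0.98   -0.08   -0.09   -0.02]
  [ -0.06   -0.10   -0.05    0.99   -0.06   -0.02]
  [ -0.11   -0.02   -0.05   -0.07    0.91   -0.08]
  [ -0.03   -0.12   -0.02   -0.13   -0.13    0.90]
Leontief inverse L = M⁻¹:
  [  1.0578    0.0906    0.1133    0.0882    0.1947    0.1161]
  [  0.1092    1.1205    0.1554    0.1447    0.1896    0.1814]
  [  0.1478    0.0879    1.0574    0.1175    0.1521    0.0628]
  [  0.0937    0.1308    0.0828    1.0470    0.1135    0.0599]
  [  0.1534    0.0666    0.0880    0.1178    1.1630    0.1288]
  [  0.0888    0.1829    0.0727    0.1931    0.2195    1.1678]
Total output x = L · d:
  x_0 = 1.0578·60 + 0.0906·12 + 0.1133·69 + 0.0882·7 + 0.1947·40 + 0.1161·59 = 87.6314
  x_1 = 0.1092·60 + 1.1205·12 + 0.1554·69 + 0.1447·7 + 0.1896·40 + 0.1814·59 = 50.0223
  x_2 = 0.1478·60 + 0.0879·12 + 1.0574·69 + 0.1175·7 + 0.1521·40 + 0.0628·59 = 93.4980
  x_3 = 0.0937·60 + 0.1308·12 + 0.0828·69 + 1.0470·7 + 0.1135·40 + 0.0599·59 = 28.3103
  x_4 = 0.1534·60 + 0.0666·12 + 0.0880·69 + 0.1178·7 + 1.1630·40 + 0.1288·59 = 71.0134
  x_5 = 0.0888·60 + 0.1829·12 + 0.0727·69 + 0.1931·7 + 0.2195·40 + 1.1678·59 = 91.5707
Δx_3 = L[3,2] · Δd_2 = 0.0828 · 8 = 0.6622

0.6622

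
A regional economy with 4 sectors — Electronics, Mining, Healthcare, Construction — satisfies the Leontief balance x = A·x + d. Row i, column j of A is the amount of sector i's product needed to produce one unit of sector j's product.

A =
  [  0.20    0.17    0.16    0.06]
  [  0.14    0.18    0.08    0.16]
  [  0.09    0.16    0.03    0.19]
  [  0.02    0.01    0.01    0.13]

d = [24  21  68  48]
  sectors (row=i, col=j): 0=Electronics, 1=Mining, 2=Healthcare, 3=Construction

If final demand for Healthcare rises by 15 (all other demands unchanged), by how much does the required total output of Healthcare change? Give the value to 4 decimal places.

16.2481

Form M = I − A:
  [  0.80   -0.17   -0.16   -0.06]
  [ -0.14    0.82   -0.08   -0.16]
  [ -0.09   -0.16    0.97   -0.19]
  [ -0.02   -0.01   -0.01    0.87]
Leontief inverse L = M⁻¹:
  [  1.3410    0.3294    0.2505    0.2078]
  [  0.2528    1.3052    0.1523    0.2907]
  [  0.1731    0.2508    1.0832    0.2946]
  [  0.0357    0.0255    0.0200    1.1609]
Total output x = L · d:
  x_0 = 1.3410·24 + 0.3294·21 + 0.2505·68 + 0.2078·48 = 66.1110
  x_1 = 0.2528·24 + 1.3052·21 + 0.1523·68 + 0.2907·48 = 57.7918
  x_2 = 0.1731·24 + 0.2508·21 + 1.0832·68 + 0.2946·48 = 97.2234
  x_3 = 0.0357·24 + 0.0255·21 + 0.0200·68 + 1.1609·48 = 58.4740
Δx_2 = L[2,2] · Δd_2 = 1.0832 · 15 = 16.2481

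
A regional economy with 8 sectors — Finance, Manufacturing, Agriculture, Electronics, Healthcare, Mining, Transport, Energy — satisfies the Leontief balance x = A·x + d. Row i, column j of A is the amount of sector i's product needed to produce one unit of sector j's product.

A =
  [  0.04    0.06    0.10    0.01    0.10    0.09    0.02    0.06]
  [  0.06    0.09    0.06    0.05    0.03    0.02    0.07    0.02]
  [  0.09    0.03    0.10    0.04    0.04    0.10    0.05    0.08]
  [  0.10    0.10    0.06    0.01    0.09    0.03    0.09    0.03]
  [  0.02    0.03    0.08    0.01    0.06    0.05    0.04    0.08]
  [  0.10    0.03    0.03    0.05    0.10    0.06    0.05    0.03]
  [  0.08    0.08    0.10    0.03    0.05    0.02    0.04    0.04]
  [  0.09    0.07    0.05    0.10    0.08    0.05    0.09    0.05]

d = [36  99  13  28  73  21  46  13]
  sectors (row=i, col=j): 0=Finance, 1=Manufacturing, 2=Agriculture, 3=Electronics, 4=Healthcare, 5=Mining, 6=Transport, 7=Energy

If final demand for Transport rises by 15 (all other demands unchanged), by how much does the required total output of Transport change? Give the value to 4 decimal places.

Form M = I − A:
  [  0.96   -0.06   -0.10   -0.01   -0.10   -0.09   -0.02   -0.06]
  [ -0.06    0.91   -0.06   -0.05   -0.03   -0.02   -0.07   -0.02]
  [ -0.09   -0.03    0.90   -0.04   -0.04   -0.10   -0.05   -0.08]
  [ -0.10   -0.10   -0.06    0.99   -0.09   -0.03   -0.09   -0.03]
  [ -0.02   -0.03   -0.08   -0.01    0.94   -0.05   -0.04   -0.08]
  [ -0.10   -0.03   -0.03   -0.05   -0.10    0.94   -0.05   -0.03]
  [ -0.08   -0.08   -0.10   -0.03   -0.05   -0.02    0.96   -0.04]
  [ -0.09   -0.07   -0.05   -0.10   -0.08   -0.05   -0.09    0.95]
Leontief inverse L = M⁻¹:
  [  1.1025    0.1073    0.1652    0.0450    0.1600    0.1426    0.0678    0.1081]
  [  0.1123    1.1371    0.1176    0.0761    0.0775    0.0593    0.1101    0.0564]
  [  0.1638    0.0865    1.1745    0.0792    0.1116    0.1602    0.1037    0.1324]
  [  0.1612    0.1554    0.1335    1.0427    0.1503    0.0813    0.1373    0.0786]
  [  0.0708    0.0688    0.1318    0.0395    1.1068    0.0903    0.0789    0.1176]
  [  0.1548    0.0773    0.0929    0.0770    0.1592    1.1070    0.0921    0.0739]
  [  0.1371    0.1285    0.1644    0.0603    0.1035    0.0683    1.0838    0.0836]
  [  0.1654    0.1369    0.1317    0.1369    0.1539    0.1072    0.1486    1.1040]
Total output x = L · d:
  x_0 = 1.1025·36 + 0.1073·99 + 0.1652·13 + 0.0450·28 + 0.1600·73 + 0.1426·21 + 0.0678·46 + 0.1081·13 = 72.9258
  x_1 = 0.1123·36 + 1.1371·99 + 0.1176·13 + 0.0761·28 + 0.0775·73 + 0.0593·21 + 0.1101·46 + 0.0564·13 = 132.9740
  x_2 = 0.1638·36 + 0.0865·99 + 1.1745·13 + 0.0792·28 + 0.1116·73 + 0.1602·21 + 0.1037·46 + 0.1324·13 = 49.9481
  x_3 = 0.1612·36 + 0.1554·99 + 0.1335·13 + 1.0427·28 + 0.1503·73 + 0.0813·21 + 0.1373·46 + 0.0786·13 = 72.1297
  x_4 = 0.0708·36 + 0.0688·99 + 0.1318·13 + 0.0395·28 + 1.1068·73 + 0.0903·21 + 0.0789·46 + 0.1176·13 = 100.0344
  x_5 = 0.1548·36 + 0.0773·99 + 0.0929·13 + 0.0770·28 + 0.1592·73 + 1.1070·21 + 0.0921·46 + 0.0739·13 = 56.6518
  x_6 = 0.1371·36 + 0.1285·99 + 0.1644·13 + 0.0603·28 + 0.1035·73 + 0.0683·21 + 1.0838·46 + 0.0836·13 = 81.4111
  x_7 = 0.1654·36 + 0.1369·99 + 0.1317·13 + 0.1369·28 + 0.1539·73 + 0.1072·21 + 0.1486·46 + 1.1040·13 = 59.7308
Δx_6 = L[6,6] · Δd_6 = 1.0838 · 15 = 16.2572

16.2572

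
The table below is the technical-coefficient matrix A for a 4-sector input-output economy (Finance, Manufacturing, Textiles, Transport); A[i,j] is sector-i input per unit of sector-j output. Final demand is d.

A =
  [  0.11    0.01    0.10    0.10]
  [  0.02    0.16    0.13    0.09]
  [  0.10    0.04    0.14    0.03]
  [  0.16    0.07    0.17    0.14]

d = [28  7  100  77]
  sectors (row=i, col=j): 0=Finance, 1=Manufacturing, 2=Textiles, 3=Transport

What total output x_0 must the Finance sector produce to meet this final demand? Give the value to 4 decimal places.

61.1842

Form M = I − A:
  [  0.89   -0.01   -0.10   -0.10]
  [ -0.02    0.84   -0.13   -0.09]
  [ -0.10   -0.04    0.86   -0.03]
  [ -0.16   -0.07   -0.17    0.86]
Leontief inverse L = M⁻¹:
  [  1.1696    0.0341    0.1699    0.1455]
  [  0.0780    1.2139    0.2210    0.1438]
  [  0.1485    0.0645    1.2029    0.0660]
  [  0.2533    0.1179    0.2874    1.2146]
Total output x = L · d:
  x_0 = 1.1696·28 + 0.0341·7 + 0.1699·100 + 0.1455·77 = 61.1842
  x_1 = 0.0780·28 + 1.2139·7 + 0.2210·100 + 0.1438·77 = 43.8530
  x_2 = 0.1485·28 + 0.0645·7 + 1.2029·100 + 0.0660·77 = 129.9744
  x_3 = 0.2533·28 + 0.1179·7 + 0.2874·100 + 1.2146·77 = 130.1800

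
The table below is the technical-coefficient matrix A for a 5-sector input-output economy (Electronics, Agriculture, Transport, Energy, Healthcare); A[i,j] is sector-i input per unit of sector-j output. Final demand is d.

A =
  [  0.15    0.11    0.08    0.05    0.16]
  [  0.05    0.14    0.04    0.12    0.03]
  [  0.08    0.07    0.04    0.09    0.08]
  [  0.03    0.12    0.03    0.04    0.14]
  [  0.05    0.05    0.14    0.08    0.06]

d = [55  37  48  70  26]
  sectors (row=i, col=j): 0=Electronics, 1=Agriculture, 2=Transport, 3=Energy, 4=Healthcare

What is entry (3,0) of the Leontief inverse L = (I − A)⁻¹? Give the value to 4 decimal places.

Form M = I − A:
  [  0.85   -0.11   -0.08   -0.05   -0.16]
  [ -0.05    0.86   -0.04   -0.12   -0.03]
  [ -0.08   -0.07    0.96   -0.09   -0.08]
  [ -0.03   -0.12   -0.03    0.96   -0.14]
  [ -0.05   -0.05   -0.14   -0.08    0.94]
Leontief inverse L = M⁻¹:
  [  1.2211    0.1998    0.1497    0.1230    0.2453]
  [  0.0893    1.2091    0.0756    0.1700    0.0855]
  [  0.1223    0.1306    1.0815    0.1355    0.1372]
  [  0.0668    0.1774    0.0741    1.0897    0.1856]
  [  0.0936    0.1095    0.1794    0.1285    1.1177]
Total output x = L · d:
  x_0 = 1.2211·55 + 0.1998·37 + 0.1497·48 + 0.1230·70 + 0.2453·26 = 96.7286
  x_1 = 0.0893·55 + 1.2091·37 + 0.0756·48 + 0.1700·70 + 0.0855·26 = 67.3974
  x_2 = 0.1223·55 + 0.1306·37 + 1.0815·48 + 0.1355·70 + 0.1372·26 = 76.5276
  x_3 = 0.0668·55 + 0.1774·37 + 0.0741·48 + 1.0897·70 + 0.1856·26 = 94.9025
  x_4 = 0.0936·55 + 0.1095·37 + 0.1794·48 + 0.1285·70 + 1.1177·26 = 55.8642

L[3,0] = 0.0668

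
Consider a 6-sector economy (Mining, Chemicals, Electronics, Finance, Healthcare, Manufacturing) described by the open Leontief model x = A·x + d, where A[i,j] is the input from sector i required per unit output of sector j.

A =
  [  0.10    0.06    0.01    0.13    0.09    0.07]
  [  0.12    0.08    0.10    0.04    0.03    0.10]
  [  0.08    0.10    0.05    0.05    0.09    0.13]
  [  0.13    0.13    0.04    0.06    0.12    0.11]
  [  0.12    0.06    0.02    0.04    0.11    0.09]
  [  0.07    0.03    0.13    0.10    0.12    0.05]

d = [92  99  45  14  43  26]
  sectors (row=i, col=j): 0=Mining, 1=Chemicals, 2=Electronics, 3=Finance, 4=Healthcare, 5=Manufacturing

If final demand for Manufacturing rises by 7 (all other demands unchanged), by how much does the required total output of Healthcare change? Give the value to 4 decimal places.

1.1340

Form M = I − A:
  [  0.90   -0.06   -0.01   -0.13   -0.09   -0.07]
  [ -0.12    0.92   -0.10   -0.04   -0.03   -0.10]
  [ -0.08   -0.10    0.95   -0.05   -0.09   -0.13]
  [ -0.13   -0.13   -0.04    0.94   -0.12   -0.11]
  [ -0.12   -0.06   -0.02   -0.04    0.89   -0.09]
  [ -0.07   -0.03   -0.13   -0.10   -0.12    0.95]
Leontief inverse L = M⁻¹:
  [  1.1975    0.1289    0.0587    0.1977    0.1782    0.1496]
  [  0.2121    1.1466    0.1548    0.1105    0.1151    0.1812]
  [  0.1796    0.1684    1.1105    0.1216    0.1814    0.2142]
  [  0.2493    0.2111    0.1064    1.1448    0.2256    0.2091]
  [  0.2084    0.1187    0.0664    0.1053    1.1914    0.1620]
  [  0.1721    0.1060    0.1808    0.1685    0.2158    1.1412]
Total output x = L · d:
  x_0 = 1.1975·92 + 0.1289·99 + 0.0587·45 + 0.1977·14 + 0.1782·43 + 0.1496·26 = 139.8949
  x_1 = 0.2121·92 + 1.1466·99 + 0.1548·45 + 0.1105·14 + 0.1151·43 + 0.1812·26 = 151.2002
  x_2 = 0.1796·92 + 0.1684·99 + 1.1105·45 + 0.1216·14 + 0.1814·43 + 0.2142·26 = 98.2370
  x_3 = 0.2493·92 + 0.2111·99 + 0.1064·45 + 1.1448·14 + 0.2256·43 + 0.2091·26 = 79.7927
  x_4 = 0.2084·92 + 0.1187·99 + 0.0664·45 + 0.1053·14 + 1.1914·43 + 0.1620·26 = 90.8256
  x_5 = 0.1721·92 + 0.1060·99 + 0.1808·45 + 0.1685·14 + 0.2158·43 + 1.1412·26 = 75.7661
Δx_4 = L[4,5] · Δd_5 = 0.1620 · 7 = 1.1340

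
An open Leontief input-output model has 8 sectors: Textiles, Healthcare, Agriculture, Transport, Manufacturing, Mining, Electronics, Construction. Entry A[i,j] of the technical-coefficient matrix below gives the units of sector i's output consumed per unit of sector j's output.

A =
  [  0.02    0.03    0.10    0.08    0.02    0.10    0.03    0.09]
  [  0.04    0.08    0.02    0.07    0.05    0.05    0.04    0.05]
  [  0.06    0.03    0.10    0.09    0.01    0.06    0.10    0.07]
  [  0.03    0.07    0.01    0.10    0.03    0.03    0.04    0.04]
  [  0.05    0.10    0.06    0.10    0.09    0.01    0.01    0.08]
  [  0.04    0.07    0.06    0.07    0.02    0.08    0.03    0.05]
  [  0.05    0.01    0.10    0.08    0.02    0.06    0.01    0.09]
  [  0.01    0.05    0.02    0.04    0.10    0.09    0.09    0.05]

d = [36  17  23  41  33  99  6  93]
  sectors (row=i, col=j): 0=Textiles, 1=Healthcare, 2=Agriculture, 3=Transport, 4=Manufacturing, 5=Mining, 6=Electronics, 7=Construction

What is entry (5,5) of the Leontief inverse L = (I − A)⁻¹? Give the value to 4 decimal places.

Form M = I − A:
  [  0.98   -0.03   -0.10   -0.08   -0.02   -0.10   -0.03   -0.09]
  [ -0.04    0.92   -0.02   -0.07   -0.05   -0.05   -0.04   -0.05]
  [ -0.06   -0.03    0.90   -0.09   -0.01   -0.06   -0.10   -0.07]
  [ -0.03   -0.07   -0.01    0.90   -0.03   -0.03   -0.04   -0.04]
  [ -0.05   -0.10   -0.06   -0.10    0.91   -0.01   -0.01   -0.08]
  [ -0.04   -0.07   -0.06   -0.07   -0.02    0.92   -0.03   -0.05]
  [ -0.05   -0.01   -0.10   -0.08   -0.02   -0.06    0.99   -0.09]
  [ -0.01   -0.05   -0.02   -0.04   -0.10   -0.09   -0.09    0.95]
Leontief inverse L = M⁻¹:
  [  1.0509    0.0758    0.1450    0.1443    0.0539    0.1515    0.0732    0.1398]
  [  0.0653    1.1219    0.0549    0.1250    0.0815    0.0902    0.0699    0.0928]
  [  0.0945    0.0754    1.1548    0.1624    0.0441    0.1175    0.1448    0.1285]
  [  0.0514    0.1061    0.0378    1.1481    0.0564    0.0636    0.0654    0.0759]
  [  0.0820    0.1544    0.1025    0.1705    1.1331    0.0583    0.0514    0.1340]
  [  0.0672    0.1119    0.0990    0.1275    0.0494    1.1250    0.0649    0.0944]
  [  0.0769    0.0501    0.1415    0.1383    0.0509    0.1071    1.0504    0.1356]
  [  0.0409    0.0975    0.0639    0.1030    0.1369    0.1344    0.1213    1.1008]
Total output x = L · d:
  x_0 = 1.0509·36 + 0.0758·17 + 0.1450·23 + 0.1443·41 + 0.0539·33 + 0.1515·99 + 0.0732·6 + 0.1398·93 = 78.5891
  x_1 = 0.0653·36 + 1.1219·17 + 0.0549·23 + 0.1250·41 + 0.0815·33 + 0.0902·99 + 0.0699·6 + 0.0928·93 = 48.4820
  x_2 = 0.0945·36 + 0.0754·17 + 1.1548·23 + 0.1624·41 + 0.0441·33 + 0.1175·99 + 0.1448·6 + 0.1285·93 = 63.8029
  x_3 = 0.0514·36 + 0.1061·17 + 0.0378·23 + 1.1481·41 + 0.0564·33 + 0.0636·99 + 0.0654·6 + 0.0759·93 = 67.1943
  x_4 = 0.0820·36 + 0.1544·17 + 0.1025·23 + 0.1705·41 + 1.1331·33 + 0.0583·99 + 0.0514·6 + 0.1340·93 = 70.8597
  x_5 = 0.0672·36 + 0.1119·17 + 0.0990·23 + 0.1275·41 + 0.0494·33 + 1.1250·99 + 0.0649·6 + 0.0944·93 = 134.0063
  x_6 = 0.0769·36 + 0.0501·17 + 0.1415·23 + 0.1383·41 + 0.0509·33 + 0.1071·99 + 1.0504·6 + 0.1356·93 = 43.7421
  x_7 = 0.0409·36 + 0.0975·17 + 0.0639·23 + 0.1030·41 + 0.1369·33 + 0.1344·99 + 0.1213·6 + 1.1008·93 = 129.7444

L[5,5] = 1.1250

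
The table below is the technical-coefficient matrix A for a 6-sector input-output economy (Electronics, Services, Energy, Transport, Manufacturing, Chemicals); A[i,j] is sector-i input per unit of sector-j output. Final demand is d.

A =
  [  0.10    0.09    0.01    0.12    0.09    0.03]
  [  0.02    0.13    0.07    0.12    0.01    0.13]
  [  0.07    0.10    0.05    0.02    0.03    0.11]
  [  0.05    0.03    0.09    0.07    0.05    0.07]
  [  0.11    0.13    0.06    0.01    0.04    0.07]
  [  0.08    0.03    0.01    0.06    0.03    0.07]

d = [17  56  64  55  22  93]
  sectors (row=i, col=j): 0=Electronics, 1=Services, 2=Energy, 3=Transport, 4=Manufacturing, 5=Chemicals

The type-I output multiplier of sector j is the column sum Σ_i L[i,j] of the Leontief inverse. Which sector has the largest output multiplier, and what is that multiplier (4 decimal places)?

Services (1.8245)

Form M = I − A:
  [  0.90   -0.09   -0.01   -0.12   -0.09   -0.03]
  [ -0.02    0.87   -0.07   -0.12   -0.01   -0.13]
  [ -0.07   -0.10    0.95   -0.02   -0.03   -0.11]
  [ -0.05   -0.03   -0.09    0.93   -0.05   -0.07]
  [ -0.11   -0.13   -0.06   -0.01    0.96   -0.07]
  [ -0.08   -0.03   -0.01   -0.06   -0.03    0.93]
Leontief inverse L = M⁻¹:
  [  1.1508    0.1521    0.0487    0.1761    0.1229    0.0866]
  [  0.0669    1.1874    0.1094    0.1773    0.0375    0.1973]
  [  0.1119    0.1513    1.0765    0.0681    0.0543    0.1613]
  [  0.0918    0.0763    0.1175    1.1078    0.0744    0.1165]
  [  0.1571    0.1932    0.0911    0.0669    1.0688    0.1283]
  [  0.1133    0.0642    0.0298    0.0952    0.0516    1.1025]
Total output x = L · d:
  x_0 = 1.1508·17 + 0.1521·56 + 0.0487·64 + 0.1761·55 + 0.1229·22 + 0.0866·93 = 51.6369
  x_1 = 0.0669·17 + 1.1874·56 + 0.1094·64 + 0.1773·55 + 0.0375·22 + 0.1973·93 = 103.5589
  x_2 = 0.1119·17 + 0.1513·56 + 1.0765·64 + 0.0681·55 + 0.0543·22 + 0.1613·93 = 99.2162
  x_3 = 0.0918·17 + 0.0763·56 + 0.1175·64 + 1.1078·55 + 0.0744·22 + 0.1165·93 = 86.7565
  x_4 = 0.1571·17 + 0.1932·56 + 0.0911·64 + 0.0669·55 + 1.0688·22 + 0.1283·93 = 58.4442
  x_5 = 0.1133·17 + 0.0642·56 + 0.0298·64 + 0.0952·55 + 0.0516·22 + 1.1025·93 = 116.3318
Output multipliers (column sums of L):
  Electronics: 1.6918
  Services: 1.8245
  Energy: 1.4730
  Transport: 1.6915
  Manufacturing: 1.4094
  Chemicals: 1.7925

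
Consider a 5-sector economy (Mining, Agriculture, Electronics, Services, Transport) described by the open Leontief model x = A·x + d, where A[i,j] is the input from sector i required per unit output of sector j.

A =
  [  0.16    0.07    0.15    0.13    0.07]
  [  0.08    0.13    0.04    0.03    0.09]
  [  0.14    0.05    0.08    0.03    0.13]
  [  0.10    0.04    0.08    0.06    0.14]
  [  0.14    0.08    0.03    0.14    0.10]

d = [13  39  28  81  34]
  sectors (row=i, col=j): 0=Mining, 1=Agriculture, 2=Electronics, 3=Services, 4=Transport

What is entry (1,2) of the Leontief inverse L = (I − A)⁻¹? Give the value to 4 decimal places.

L[1,2] = 0.0912

Form M = I − A:
  [  0.84   -0.07   -0.15   -0.13   -0.07]
  [ -0.08    0.87   -0.04   -0.03   -0.09]
  [ -0.14   -0.05    0.92   -0.03   -0.13]
  [ -0.10   -0.04   -0.08    0.94   -0.14]
  [ -0.14   -0.08   -0.03   -0.14    0.90]
Leontief inverse L = M⁻¹:
  [  1.3021    0.1459    0.2438    0.2201    0.1853]
  [  0.1649    1.1865    0.0912    0.0872    0.1582]
  [  0.2502    0.1106    1.1488    0.1065    0.2130]
  [  0.2052    0.0973    0.1435    1.1331    0.2227]
  [  0.2575    0.1470    0.1066    0.2218    1.1957]
Total output x = L · d:
  x_0 = 1.3021·13 + 0.1459·39 + 0.2438·28 + 0.2201·81 + 0.1853·34 = 53.5774
  x_1 = 0.1649·13 + 1.1865·39 + 0.0912·28 + 0.0872·81 + 0.1582·34 = 63.4103
  x_2 = 0.2502·13 + 0.1106·39 + 1.1488·28 + 0.1065·81 + 0.2130·34 = 55.6037
  x_3 = 0.2052·13 + 0.0973·39 + 0.1435·28 + 1.1331·81 + 0.2227·34 = 109.8282
  x_4 = 0.2575·13 + 0.1470·39 + 0.1066·28 + 0.2218·81 + 1.1957·34 = 70.6864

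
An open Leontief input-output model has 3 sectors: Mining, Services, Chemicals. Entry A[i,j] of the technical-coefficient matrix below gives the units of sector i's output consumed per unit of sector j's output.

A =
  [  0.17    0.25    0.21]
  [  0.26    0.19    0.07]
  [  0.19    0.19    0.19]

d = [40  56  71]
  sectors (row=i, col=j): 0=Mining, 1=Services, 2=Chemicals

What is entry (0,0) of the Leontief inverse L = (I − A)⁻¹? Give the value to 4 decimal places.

L[0,0] = 1.4782

Form M = I − A:
  [  0.83   -0.25   -0.21]
  [ -0.26    0.81   -0.07]
  [ -0.19   -0.19    0.81]
Leontief inverse L = M⁻¹:
  [  1.4782    0.5574    0.4314]
  [  0.5149    1.4543    0.2592]
  [  0.4675    0.4719    1.3966]
Total output x = L · d:
  x_0 = 1.4782·40 + 0.5574·56 + 0.4314·71 = 120.9734
  x_1 = 0.5149·40 + 1.4543·56 + 0.2592·71 = 120.4355
  x_2 = 0.4675·40 + 0.4719·56 + 1.3966·71 = 144.2811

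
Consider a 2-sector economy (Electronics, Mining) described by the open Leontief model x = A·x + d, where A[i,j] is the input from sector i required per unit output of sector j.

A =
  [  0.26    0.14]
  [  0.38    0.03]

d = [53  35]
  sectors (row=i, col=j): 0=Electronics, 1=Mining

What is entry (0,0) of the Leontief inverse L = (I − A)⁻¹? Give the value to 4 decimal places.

L[0,0] = 1.4595

Form M = I − A:
  [  0.74   -0.14]
  [ -0.38    0.97]
Leontief inverse L = M⁻¹:
  [  1.4595    0.2107]
  [  0.5718    1.1135]
Total output x = L · d:
  x_0 = 1.4595·53 + 0.2107·35 = 84.7277
  x_1 = 0.5718·53 + 1.1135·35 = 69.2748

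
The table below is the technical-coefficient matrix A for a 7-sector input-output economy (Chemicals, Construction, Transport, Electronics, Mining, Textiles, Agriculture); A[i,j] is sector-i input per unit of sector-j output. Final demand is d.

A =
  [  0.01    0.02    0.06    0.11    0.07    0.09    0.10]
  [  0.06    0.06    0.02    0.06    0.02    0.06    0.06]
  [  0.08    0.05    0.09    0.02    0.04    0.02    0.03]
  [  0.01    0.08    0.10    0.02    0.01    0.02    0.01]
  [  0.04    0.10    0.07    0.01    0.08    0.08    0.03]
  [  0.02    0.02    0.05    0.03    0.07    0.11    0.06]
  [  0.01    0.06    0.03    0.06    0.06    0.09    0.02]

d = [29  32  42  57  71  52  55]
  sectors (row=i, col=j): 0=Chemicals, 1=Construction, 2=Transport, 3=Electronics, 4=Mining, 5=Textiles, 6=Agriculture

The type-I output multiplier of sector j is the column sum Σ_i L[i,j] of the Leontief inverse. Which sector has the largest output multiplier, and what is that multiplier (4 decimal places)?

Form M = I − A:
  [  0.99   -0.02   -0.06   -0.11   -0.07   -0.09   -0.10]
  [ -0.06    0.94   -0.02   -0.06   -0.02   -0.06   -0.06]
  [ -0.08   -0.05    0.91   -0.02   -0.04   -0.02   -0.03]
  [ -0.01   -0.08   -0.10    0.98   -0.01   -0.02   -0.01]
  [ -0.04   -0.10   -0.07   -0.01    0.92   -0.08   -0.03]
  [ -0.02   -0.02   -0.05   -0.03   -0.07    0.89   -0.06]
  [ -0.01   -0.06   -0.03   -0.06   -0.06   -0.09    0.98]
Leontief inverse L = M⁻¹:
  [  1.0318    0.0609    0.1038    0.1345    0.1043    0.1358    0.1251]
  [  0.0754    1.0875    0.0497    0.0846    0.0453    0.0965    0.0840]
  [  0.1001    0.0773    1.1219    0.0445    0.0662    0.0531    0.0550]
  [  0.0286    0.1006    0.1230    1.0354    0.0258    0.0407    0.0267]
  [  0.0652    0.1351    0.1058    0.0366    1.1133    0.1251    0.0603]
  [  0.0385    0.0501    0.0830    0.0505    0.1012    1.1514    0.0836]
  [  0.0275    0.0886    0.0601    0.0782    0.0849    0.1248    1.0415]
Total output x = L · d:
  x_0 = 1.0318·29 + 0.0609·32 + 0.1038·42 + 0.1345·57 + 0.1043·71 + 0.1358·52 + 0.1251·55 = 65.2413
  x_1 = 0.0754·29 + 1.0875·32 + 0.0497·42 + 0.0846·57 + 0.0453·71 + 0.0965·52 + 0.0840·55 = 56.7507
  x_2 = 0.1001·29 + 0.0773·32 + 1.1219·42 + 0.0445·57 + 0.0662·71 + 0.0531·52 + 0.0550·55 = 65.5182
  x_3 = 0.0286·29 + 0.1006·32 + 0.1230·42 + 1.0354·57 + 0.0258·71 + 0.0407·52 + 0.0267·55 = 73.6524
  x_4 = 0.0652·29 + 0.1351·32 + 0.1058·42 + 0.0366·57 + 1.1133·71 + 0.1251·52 + 0.0603·55 = 101.6082
  x_5 = 0.0385·29 + 0.0501·32 + 0.0830·42 + 0.0505·57 + 0.1012·71 + 1.1514·52 + 0.0836·55 = 80.7446
  x_6 = 0.0275·29 + 0.0886·32 + 0.0601·42 + 0.0782·57 + 0.0849·71 + 0.1248·52 + 1.0415·55 = 80.4139
Output multipliers (column sums of L):
  Chemicals: 1.3670
  Construction: 1.6001
  Transport: 1.6472
  Electronics: 1.4644
  Mining: 1.5410
  Textiles: 1.7274
  Agriculture: 1.4762

Textiles (1.7274)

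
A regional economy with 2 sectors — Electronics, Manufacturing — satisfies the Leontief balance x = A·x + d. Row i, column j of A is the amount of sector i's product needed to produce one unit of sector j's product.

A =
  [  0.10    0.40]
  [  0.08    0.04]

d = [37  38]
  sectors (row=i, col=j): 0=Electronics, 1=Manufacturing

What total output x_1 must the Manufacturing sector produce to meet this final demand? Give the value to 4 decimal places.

44.6635

Form M = I − A:
  [  0.90   -0.40]
  [ -0.08    0.96]
Leontief inverse L = M⁻¹:
  [  1.1538    0.4808]
  [  0.0962    1.0817]
Total output x = L · d:
  x_0 = 1.1538·37 + 0.4808·38 = 60.9615
  x_1 = 0.0962·37 + 1.0817·38 = 44.6635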